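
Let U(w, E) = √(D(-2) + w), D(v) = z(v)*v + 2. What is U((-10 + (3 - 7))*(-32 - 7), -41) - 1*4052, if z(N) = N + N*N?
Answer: -4052 + 4*√34 ≈ -4028.7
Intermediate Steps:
z(N) = N + N²
D(v) = 2 + v²*(1 + v) (D(v) = (v*(1 + v))*v + 2 = v²*(1 + v) + 2 = 2 + v²*(1 + v))
U(w, E) = √(-2 + w) (U(w, E) = √((2 + (-2)²*(1 - 2)) + w) = √((2 + 4*(-1)) + w) = √((2 - 4) + w) = √(-2 + w))
U((-10 + (3 - 7))*(-32 - 7), -41) - 1*4052 = √(-2 + (-10 + (3 - 7))*(-32 - 7)) - 1*4052 = √(-2 + (-10 - 4)*(-39)) - 4052 = √(-2 - 14*(-39)) - 4052 = √(-2 + 546) - 4052 = √544 - 4052 = 4*√34 - 4052 = -4052 + 4*√34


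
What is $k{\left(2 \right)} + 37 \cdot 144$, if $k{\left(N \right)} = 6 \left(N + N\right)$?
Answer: $5352$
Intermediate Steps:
$k{\left(N \right)} = 12 N$ ($k{\left(N \right)} = 6 \cdot 2 N = 12 N$)
$k{\left(2 \right)} + 37 \cdot 144 = 12 \cdot 2 + 37 \cdot 144 = 24 + 5328 = 5352$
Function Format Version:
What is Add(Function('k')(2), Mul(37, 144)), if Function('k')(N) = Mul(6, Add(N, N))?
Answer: 5352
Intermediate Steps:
Function('k')(N) = Mul(12, N) (Function('k')(N) = Mul(6, Mul(2, N)) = Mul(12, N))
Add(Function('k')(2), Mul(37, 144)) = Add(Mul(12, 2), Mul(37, 144)) = Add(24, 5328) = 5352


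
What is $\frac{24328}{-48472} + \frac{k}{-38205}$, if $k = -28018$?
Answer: $\frac{53579657}{231484095} \approx 0.23146$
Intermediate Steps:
$\frac{24328}{-48472} + \frac{k}{-38205} = \frac{24328}{-48472} - \frac{28018}{-38205} = 24328 \left(- \frac{1}{48472}\right) - - \frac{28018}{38205} = - \frac{3041}{6059} + \frac{28018}{38205} = \frac{53579657}{231484095}$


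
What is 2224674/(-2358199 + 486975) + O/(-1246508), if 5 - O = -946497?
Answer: -33413170565/17150703572 ≈ -1.9482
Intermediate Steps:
O = 946502 (O = 5 - 1*(-946497) = 5 + 946497 = 946502)
2224674/(-2358199 + 486975) + O/(-1246508) = 2224674/(-2358199 + 486975) + 946502/(-1246508) = 2224674/(-1871224) + 946502*(-1/1246508) = 2224674*(-1/1871224) - 473251/623254 = -1112337/935612 - 473251/623254 = -33413170565/17150703572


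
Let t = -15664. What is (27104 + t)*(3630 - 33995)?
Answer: -347375600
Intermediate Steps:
(27104 + t)*(3630 - 33995) = (27104 - 15664)*(3630 - 33995) = 11440*(-30365) = -347375600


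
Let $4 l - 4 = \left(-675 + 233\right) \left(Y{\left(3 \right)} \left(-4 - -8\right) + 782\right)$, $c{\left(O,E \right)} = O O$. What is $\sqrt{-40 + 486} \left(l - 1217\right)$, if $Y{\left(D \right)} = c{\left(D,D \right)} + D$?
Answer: $- 92931 \sqrt{446} \approx -1.9626 \cdot 10^{6}$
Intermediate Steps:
$c{\left(O,E \right)} = O^{2}$
$Y{\left(D \right)} = D + D^{2}$ ($Y{\left(D \right)} = D^{2} + D = D + D^{2}$)
$l = -91714$ ($l = 1 + \frac{\left(-675 + 233\right) \left(3 \left(1 + 3\right) \left(-4 - -8\right) + 782\right)}{4} = 1 + \frac{\left(-442\right) \left(3 \cdot 4 \left(-4 + 8\right) + 782\right)}{4} = 1 + \frac{\left(-442\right) \left(12 \cdot 4 + 782\right)}{4} = 1 + \frac{\left(-442\right) \left(48 + 782\right)}{4} = 1 + \frac{\left(-442\right) 830}{4} = 1 + \frac{1}{4} \left(-366860\right) = 1 - 91715 = -91714$)
$\sqrt{-40 + 486} \left(l - 1217\right) = \sqrt{-40 + 486} \left(-91714 - 1217\right) = \sqrt{446} \left(-92931\right) = - 92931 \sqrt{446}$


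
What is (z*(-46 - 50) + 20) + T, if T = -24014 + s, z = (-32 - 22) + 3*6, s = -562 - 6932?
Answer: -28032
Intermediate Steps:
s = -7494
z = -36 (z = -54 + 18 = -36)
T = -31508 (T = -24014 - 7494 = -31508)
(z*(-46 - 50) + 20) + T = (-36*(-46 - 50) + 20) - 31508 = (-36*(-96) + 20) - 31508 = (3456 + 20) - 31508 = 3476 - 31508 = -28032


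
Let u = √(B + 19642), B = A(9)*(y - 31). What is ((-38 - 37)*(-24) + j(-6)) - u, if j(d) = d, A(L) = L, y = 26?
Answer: 1794 - √19597 ≈ 1654.0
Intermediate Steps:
B = -45 (B = 9*(26 - 31) = 9*(-5) = -45)
u = √19597 (u = √(-45 + 19642) = √19597 ≈ 139.99)
((-38 - 37)*(-24) + j(-6)) - u = ((-38 - 37)*(-24) - 6) - √19597 = (-75*(-24) - 6) - √19597 = (1800 - 6) - √19597 = 1794 - √19597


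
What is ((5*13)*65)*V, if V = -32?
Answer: -135200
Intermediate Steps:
((5*13)*65)*V = ((5*13)*65)*(-32) = (65*65)*(-32) = 4225*(-32) = -135200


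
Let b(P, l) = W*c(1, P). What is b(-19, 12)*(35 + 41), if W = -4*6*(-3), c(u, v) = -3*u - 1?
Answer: -21888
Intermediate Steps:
c(u, v) = -1 - 3*u
W = 72 (W = -24*(-3) = 72)
b(P, l) = -288 (b(P, l) = 72*(-1 - 3*1) = 72*(-1 - 3) = 72*(-4) = -288)
b(-19, 12)*(35 + 41) = -288*(35 + 41) = -288*76 = -21888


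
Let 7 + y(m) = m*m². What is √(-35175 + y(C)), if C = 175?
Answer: 21*√12073 ≈ 2307.4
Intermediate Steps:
y(m) = -7 + m³ (y(m) = -7 + m*m² = -7 + m³)
√(-35175 + y(C)) = √(-35175 + (-7 + 175³)) = √(-35175 + (-7 + 5359375)) = √(-35175 + 5359368) = √5324193 = 21*√12073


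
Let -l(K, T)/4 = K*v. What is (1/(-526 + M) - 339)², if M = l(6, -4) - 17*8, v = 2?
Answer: 57932157481/504100 ≈ 1.1492e+5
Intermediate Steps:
l(K, T) = -8*K (l(K, T) = -4*K*2 = -8*K)
M = -184 (M = -8*6 - 17*8 = -48 - 136 = -184)
(1/(-526 + M) - 339)² = (1/(-526 - 184) - 339)² = (1/(-710) - 339)² = (-1/710 - 339)² = (-240691/710)² = 57932157481/504100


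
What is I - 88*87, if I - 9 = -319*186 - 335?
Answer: -67316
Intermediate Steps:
I = -59660 (I = 9 + (-319*186 - 335) = 9 + (-59334 - 335) = 9 - 59669 = -59660)
I - 88*87 = -59660 - 88*87 = -59660 - 7656 = -67316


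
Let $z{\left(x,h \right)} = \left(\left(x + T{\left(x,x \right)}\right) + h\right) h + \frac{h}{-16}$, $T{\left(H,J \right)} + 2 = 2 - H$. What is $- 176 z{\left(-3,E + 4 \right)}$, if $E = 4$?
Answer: $-11176$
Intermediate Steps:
$T{\left(H,J \right)} = - H$ ($T{\left(H,J \right)} = -2 - \left(-2 + H\right) = - H$)
$z{\left(x,h \right)} = h^{2} - \frac{h}{16}$ ($z{\left(x,h \right)} = \left(\left(x - x\right) + h\right) h + \frac{h}{-16} = \left(0 + h\right) h + h \left(- \frac{1}{16}\right) = h h - \frac{h}{16} = h^{2} - \frac{h}{16}$)
$- 176 z{\left(-3,E + 4 \right)} = - 176 \left(4 + 4\right) \left(- \frac{1}{16} + \left(4 + 4\right)\right) = - 176 \cdot 8 \left(- \frac{1}{16} + 8\right) = - 176 \cdot 8 \cdot \frac{127}{16} = \left(-176\right) \frac{127}{2} = -11176$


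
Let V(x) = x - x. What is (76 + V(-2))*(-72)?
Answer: -5472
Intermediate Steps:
V(x) = 0
(76 + V(-2))*(-72) = (76 + 0)*(-72) = 76*(-72) = -5472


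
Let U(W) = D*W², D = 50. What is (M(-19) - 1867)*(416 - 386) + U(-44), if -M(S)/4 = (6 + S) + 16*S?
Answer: 78830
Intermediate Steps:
M(S) = -24 - 68*S (M(S) = -4*((6 + S) + 16*S) = -4*(6 + 17*S) = -24 - 68*S)
U(W) = 50*W²
(M(-19) - 1867)*(416 - 386) + U(-44) = ((-24 - 68*(-19)) - 1867)*(416 - 386) + 50*(-44)² = ((-24 + 1292) - 1867)*30 + 50*1936 = (1268 - 1867)*30 + 96800 = -599*30 + 96800 = -17970 + 96800 = 78830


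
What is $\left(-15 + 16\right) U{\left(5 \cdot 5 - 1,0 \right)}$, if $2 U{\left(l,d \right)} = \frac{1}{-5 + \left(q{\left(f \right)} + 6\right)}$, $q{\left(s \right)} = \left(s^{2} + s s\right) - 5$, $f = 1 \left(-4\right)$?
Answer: $\frac{1}{56} \approx 0.017857$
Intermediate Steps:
$f = -4$
$q{\left(s \right)} = -5 + 2 s^{2}$ ($q{\left(s \right)} = \left(s^{2} + s^{2}\right) - 5 = 2 s^{2} - 5 = -5 + 2 s^{2}$)
$U{\left(l,d \right)} = \frac{1}{56}$ ($U{\left(l,d \right)} = \frac{1}{2 \left(-5 + \left(\left(-5 + 2 \left(-4\right)^{2}\right) + 6\right)\right)} = \frac{1}{2 \left(-5 + \left(\left(-5 + 2 \cdot 16\right) + 6\right)\right)} = \frac{1}{2 \left(-5 + \left(\left(-5 + 32\right) + 6\right)\right)} = \frac{1}{2 \left(-5 + \left(27 + 6\right)\right)} = \frac{1}{2 \left(-5 + 33\right)} = \frac{1}{2 \cdot 28} = \frac{1}{2} \cdot \frac{1}{28} = \frac{1}{56}$)
$\left(-15 + 16\right) U{\left(5 \cdot 5 - 1,0 \right)} = \left(-15 + 16\right) \frac{1}{56} = 1 \cdot \frac{1}{56} = \frac{1}{56}$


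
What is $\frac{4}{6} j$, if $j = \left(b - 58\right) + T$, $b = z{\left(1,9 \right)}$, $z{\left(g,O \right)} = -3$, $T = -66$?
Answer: $- \frac{254}{3} \approx -84.667$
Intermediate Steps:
$b = -3$
$j = -127$ ($j = \left(-3 - 58\right) - 66 = -61 - 66 = -127$)
$\frac{4}{6} j = \frac{4}{6} \left(-127\right) = 4 \cdot \frac{1}{6} \left(-127\right) = \frac{2}{3} \left(-127\right) = - \frac{254}{3}$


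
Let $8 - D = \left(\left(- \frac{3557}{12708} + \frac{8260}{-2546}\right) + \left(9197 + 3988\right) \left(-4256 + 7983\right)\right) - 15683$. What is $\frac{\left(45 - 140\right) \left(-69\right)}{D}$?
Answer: $- \frac{21208419324}{158941169748047} \approx -0.00013344$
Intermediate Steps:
$D = - \frac{794705848740235}{16177284}$ ($D = 8 - \left(\left(\left(- \frac{3557}{12708} + \frac{8260}{-2546}\right) + \left(9197 + 3988\right) \left(-4256 + 7983\right)\right) - 15683\right) = 8 - \left(\left(\left(\left(-3557\right) \frac{1}{12708} + 8260 \left(- \frac{1}{2546}\right)\right) + 13185 \cdot 3727\right) - 15683\right) = 8 - \left(\left(\left(- \frac{3557}{12708} - \frac{4130}{1273}\right) + 49140495\right) - 15683\right) = 8 - \left(\left(- \frac{57012101}{16177284} + 49140495\right) - 15683\right) = 8 - \left(\frac{794959686503479}{16177284} - 15683\right) = 8 - \frac{794705978158507}{16177284} = - \frac{794705848740235}{16177284} \approx -4.9125 \cdot 10^{7}$)
$\frac{\left(45 - 140\right) \left(-69\right)}{D} = \frac{\left(45 - 140\right) \left(-69\right)}{- \frac{794705848740235}{16177284}} = \left(-95\right) \left(-69\right) \left(- \frac{16177284}{794705848740235}\right) = 6555 \left(- \frac{16177284}{794705848740235}\right) = - \frac{21208419324}{158941169748047}$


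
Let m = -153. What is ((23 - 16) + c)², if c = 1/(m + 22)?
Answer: 839056/17161 ≈ 48.893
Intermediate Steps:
c = -1/131 (c = 1/(-153 + 22) = 1/(-131) = -1/131 ≈ -0.0076336)
((23 - 16) + c)² = ((23 - 16) - 1/131)² = (7 - 1/131)² = (916/131)² = 839056/17161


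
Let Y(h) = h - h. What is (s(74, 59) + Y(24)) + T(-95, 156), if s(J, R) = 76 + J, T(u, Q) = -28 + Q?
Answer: 278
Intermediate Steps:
Y(h) = 0
(s(74, 59) + Y(24)) + T(-95, 156) = ((76 + 74) + 0) + (-28 + 156) = (150 + 0) + 128 = 150 + 128 = 278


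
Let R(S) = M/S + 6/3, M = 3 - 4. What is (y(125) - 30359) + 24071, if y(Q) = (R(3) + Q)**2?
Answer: 87808/9 ≈ 9756.4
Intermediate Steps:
M = -1
R(S) = 2 - 1/S (R(S) = -1/S + 6/3 = -1/S + 6*(1/3) = -1/S + 2 = 2 - 1/S)
y(Q) = (5/3 + Q)**2 (y(Q) = ((2 - 1/3) + Q)**2 = (5/3 + Q)**2)
(y(125) - 30359) + 24071 = ((5 + 3*125)**2/9 - 30359) + 24071 = ((5 + 375)**2/9 - 30359) + 24071 = ((1/9)*380**2 - 30359) + 24071 = ((1/9)*144400 - 30359) + 24071 = (144400/9 - 30359) + 24071 = -128831/9 + 24071 = 87808/9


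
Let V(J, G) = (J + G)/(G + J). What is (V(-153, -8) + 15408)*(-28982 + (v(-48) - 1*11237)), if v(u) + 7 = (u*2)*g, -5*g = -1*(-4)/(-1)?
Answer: -3105129226/5 ≈ -6.2103e+8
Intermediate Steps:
V(J, G) = 1 (V(J, G) = (G + J)/(G + J) = 1)
g = ⅘ (g = -(-1*(-4))/(5*(-1)) = -4*(-1)/5 = -⅕*(-4) = ⅘ ≈ 0.80000)
v(u) = -7 + 8*u/5 (v(u) = -7 + (u*2)*(⅘) = -7 + (2*u)*(⅘) = -7 + 8*u/5)
(V(-153, -8) + 15408)*(-28982 + (v(-48) - 1*11237)) = (1 + 15408)*(-28982 + ((-7 + (8/5)*(-48)) - 1*11237)) = 15409*(-28982 + ((-7 - 384/5) - 11237)) = 15409*(-28982 + (-419/5 - 11237)) = 15409*(-28982 - 56604/5) = 15409*(-201514/5) = -3105129226/5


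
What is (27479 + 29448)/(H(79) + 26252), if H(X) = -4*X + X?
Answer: 56927/26015 ≈ 2.1882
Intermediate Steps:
H(X) = -3*X
(27479 + 29448)/(H(79) + 26252) = (27479 + 29448)/(-3*79 + 26252) = 56927/(-237 + 26252) = 56927/26015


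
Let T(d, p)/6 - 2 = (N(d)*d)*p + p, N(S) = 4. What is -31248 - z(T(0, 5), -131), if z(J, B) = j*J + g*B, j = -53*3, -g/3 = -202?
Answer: 54816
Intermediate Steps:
g = 606 (g = -3*(-202) = 606)
j = -159
T(d, p) = 12 + 6*p + 24*d*p (T(d, p) = 12 + 6*((4*d)*p + p) = 12 + 6*(4*d*p + p) = 12 + 6*(p + 4*d*p) = 12 + (6*p + 24*d*p) = 12 + 6*p + 24*d*p)
z(J, B) = -159*J + 606*B
-31248 - z(T(0, 5), -131) = -31248 - (-159*(12 + 6*5 + 24*0*5) + 606*(-131)) = -31248 - (-159*(12 + 30 + 0) - 79386) = -31248 - (-159*42 - 79386) = -31248 - (-6678 - 79386) = -31248 - 1*(-86064) = -31248 + 86064 = 54816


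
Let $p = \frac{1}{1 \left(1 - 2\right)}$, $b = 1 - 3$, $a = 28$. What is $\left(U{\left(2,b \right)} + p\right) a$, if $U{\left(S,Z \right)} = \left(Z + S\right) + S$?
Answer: $28$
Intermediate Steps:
$b = -2$ ($b = 1 - 3 = -2$)
$p = -1$ ($p = \frac{1}{1 \left(-1\right)} = \frac{1}{-1} = -1$)
$U{\left(S,Z \right)} = Z + 2 S$ ($U{\left(S,Z \right)} = \left(S + Z\right) + S = Z + 2 S$)
$\left(U{\left(2,b \right)} + p\right) a = \left(\left(-2 + 2 \cdot 2\right) - 1\right) 28 = \left(\left(-2 + 4\right) - 1\right) 28 = \left(2 - 1\right) 28 = 1 \cdot 28 = 28$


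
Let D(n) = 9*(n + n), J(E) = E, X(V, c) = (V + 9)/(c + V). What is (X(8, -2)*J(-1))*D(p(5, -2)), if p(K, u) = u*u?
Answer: -204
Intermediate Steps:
X(V, c) = (9 + V)/(V + c)
p(K, u) = u²
D(n) = 18*n (D(n) = 9*(2*n) = 18*n)
(X(8, -2)*J(-1))*D(p(5, -2)) = (((9 + 8)/(8 - 2))*(-1))*(18*(-2)²) = ((17/6)*(-1))*(18*4) = (((⅙)*17)*(-1))*72 = ((17/6)*(-1))*72 = -17/6*72 = -204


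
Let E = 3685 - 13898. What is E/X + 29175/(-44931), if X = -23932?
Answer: -79778599/358429564 ≈ -0.22258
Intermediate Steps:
E = -10213
E/X + 29175/(-44931) = -10213/(-23932) + 29175/(-44931) = -10213*(-1/23932) + 29175*(-1/44931) = 10213/23932 - 9725/14977 = -79778599/358429564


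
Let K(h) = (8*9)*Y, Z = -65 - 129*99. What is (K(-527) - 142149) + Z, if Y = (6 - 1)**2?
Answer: -153185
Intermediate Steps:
Z = -12836 (Z = -65 - 12771 = -12836)
Y = 25 (Y = 5**2 = 25)
K(h) = 1800 (K(h) = (8*9)*25 = 72*25 = 1800)
(K(-527) - 142149) + Z = (1800 - 142149) - 12836 = -140349 - 12836 = -153185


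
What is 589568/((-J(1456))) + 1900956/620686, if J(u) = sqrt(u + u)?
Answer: 950478/310343 - 10528*sqrt(182)/13 ≈ -10922.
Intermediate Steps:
J(u) = sqrt(2)*sqrt(u) (J(u) = sqrt(2*u) = sqrt(2)*sqrt(u))
589568/((-J(1456))) + 1900956/620686 = 589568/((-sqrt(2)*sqrt(1456))) + 1900956/620686 = 589568/((-sqrt(2)*4*sqrt(91))) + 1900956*(1/620686) = 589568/((-4*sqrt(182))) + 950478/310343 = 589568*(-sqrt(182)/728) + 950478/310343 = -10528*sqrt(182)/13 + 950478/310343 = 950478/310343 - 10528*sqrt(182)/13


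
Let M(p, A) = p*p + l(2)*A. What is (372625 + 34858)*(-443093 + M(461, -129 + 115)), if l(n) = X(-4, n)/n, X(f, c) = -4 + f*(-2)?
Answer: -93965579800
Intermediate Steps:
X(f, c) = -4 - 2*f
l(n) = 4/n (l(n) = (-4 - 2*(-4))/n = (-4 + 8)/n = 4/n)
M(p, A) = p**2 + 2*A (M(p, A) = p*p + (4/2)*A = p**2 + (4*(1/2))*A = p**2 + 2*A)
(372625 + 34858)*(-443093 + M(461, -129 + 115)) = (372625 + 34858)*(-443093 + (461**2 + 2*(-129 + 115))) = 407483*(-443093 + (212521 + 2*(-14))) = 407483*(-443093 + (212521 - 28)) = 407483*(-443093 + 212493) = 407483*(-230600) = -93965579800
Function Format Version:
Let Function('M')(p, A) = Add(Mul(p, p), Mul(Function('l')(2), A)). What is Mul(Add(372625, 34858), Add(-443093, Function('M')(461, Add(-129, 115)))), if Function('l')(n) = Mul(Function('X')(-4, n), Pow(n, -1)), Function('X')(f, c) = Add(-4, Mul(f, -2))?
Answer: -93965579800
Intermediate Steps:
Function('X')(f, c) = Add(-4, Mul(-2, f))
Function('l')(n) = Mul(4, Pow(n, -1)) (Function('l')(n) = Mul(Add(-4, Mul(-2, -4)), Pow(n, -1)) = Mul(Add(-4, 8), Pow(n, -1)) = Mul(4, Pow(n, -1)))
Function('M')(p, A) = Add(Pow(p, 2), Mul(2, A)) (Function('M')(p, A) = Add(Mul(p, p), Mul(Mul(4, Pow(2, -1)), A)) = Add(Pow(p, 2), Mul(Mul(4, Rational(1, 2)), A)) = Add(Pow(p, 2), Mul(2, A)))
Mul(Add(372625, 34858), Add(-443093, Function('M')(461, Add(-129, 115)))) = Mul(Add(372625, 34858), Add(-443093, Add(Pow(461, 2), Mul(2, Add(-129, 115))))) = Mul(407483, Add(-443093, Add(212521, Mul(2, -14)))) = Mul(407483, Add(-443093, Add(212521, -28))) = Mul(407483, Add(-443093, 212493)) = Mul(407483, -230600) = -93965579800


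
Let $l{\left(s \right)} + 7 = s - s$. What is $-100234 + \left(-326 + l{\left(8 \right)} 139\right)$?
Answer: $-101533$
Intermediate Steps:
$l{\left(s \right)} = -7$ ($l{\left(s \right)} = -7 + \left(s - s\right) = -7 + 0 = -7$)
$-100234 + \left(-326 + l{\left(8 \right)} 139\right) = -100234 - 1299 = -101533$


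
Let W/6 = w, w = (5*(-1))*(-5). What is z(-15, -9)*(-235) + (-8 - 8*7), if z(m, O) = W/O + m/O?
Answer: 3461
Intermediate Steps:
w = 25 (w = -5*(-5) = 25)
W = 150 (W = 6*25 = 150)
z(m, O) = 150/O + m/O
z(-15, -9)*(-235) + (-8 - 8*7) = ((150 - 15)/(-9))*(-235) + (-8 - 8*7) = -⅑*135*(-235) + (-8 - 56) = -15*(-235) - 64 = 3525 - 64 = 3461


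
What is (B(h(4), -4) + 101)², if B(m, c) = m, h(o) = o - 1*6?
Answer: 9801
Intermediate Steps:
h(o) = -6 + o (h(o) = o - 6 = -6 + o)
(B(h(4), -4) + 101)² = ((-6 + 4) + 101)² = (-2 + 101)² = 99² = 9801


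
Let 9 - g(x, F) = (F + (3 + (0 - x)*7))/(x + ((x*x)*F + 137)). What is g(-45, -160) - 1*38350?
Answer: -6209478235/161954 ≈ -38341.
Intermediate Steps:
g(x, F) = 9 - (3 + F - 7*x)/(137 + x + F*x²) (g(x, F) = 9 - (F + (3 + (0 - x)*7))/(x + ((x*x)*F + 137)) = 9 - (F + (3 - x*7))/(x + (x²*F + 137)) = 9 - (F + (3 - 7*x))/(x + (F*x² + 137)) = 9 - (3 + F - 7*x)/(x + (137 + F*x²)) = 9 - (3 + F - 7*x)/(137 + x + F*x²))
g(-45, -160) - 1*38350 = (1230 - 1*(-160) + 16*(-45) + 9*(-160)*(-45)²)/(137 - 45 - 160*(-45)²) - 1*38350 = (1230 + 160 - 720 + 9*(-160)*2025)/(137 - 45 - 160*2025) - 38350 = (1230 + 160 - 720 - 2916000)/(137 - 45 - 324000) - 38350 = -2915330/(-323908) - 38350 = -1/323908*(-2915330) - 38350 = 1457665/161954 - 38350 = -6209478235/161954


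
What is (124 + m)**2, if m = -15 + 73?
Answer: 33124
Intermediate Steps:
m = 58
(124 + m)**2 = (124 + 58)**2 = 182**2 = 33124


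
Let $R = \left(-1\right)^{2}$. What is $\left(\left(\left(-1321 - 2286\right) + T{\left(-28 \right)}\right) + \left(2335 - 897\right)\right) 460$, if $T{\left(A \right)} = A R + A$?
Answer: $-1023500$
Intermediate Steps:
$R = 1$
$T{\left(A \right)} = 2 A$ ($T{\left(A \right)} = A 1 + A = A + A = 2 A$)
$\left(\left(\left(-1321 - 2286\right) + T{\left(-28 \right)}\right) + \left(2335 - 897\right)\right) 460 = \left(\left(\left(-1321 - 2286\right) + 2 \left(-28\right)\right) + \left(2335 - 897\right)\right) 460 = \left(\left(-3607 - 56\right) + 1438\right) 460 = \left(-3663 + 1438\right) 460 = \left(-2225\right) 460 = -1023500$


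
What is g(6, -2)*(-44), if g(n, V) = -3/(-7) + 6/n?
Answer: -440/7 ≈ -62.857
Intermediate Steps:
g(n, V) = 3/7 + 6/n (g(n, V) = -3*(-⅐) + 6/n = 3/7 + 6/n)
g(6, -2)*(-44) = (3/7 + 6/6)*(-44) = (3/7 + 6*(⅙))*(-44) = (3/7 + 1)*(-44) = (10/7)*(-44) = -440/7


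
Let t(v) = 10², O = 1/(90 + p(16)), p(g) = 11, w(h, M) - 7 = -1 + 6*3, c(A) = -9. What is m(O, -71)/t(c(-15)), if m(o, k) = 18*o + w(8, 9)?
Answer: 1221/5050 ≈ 0.24178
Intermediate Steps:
w(h, M) = 24 (w(h, M) = 7 + (-1 + 6*3) = 7 + (-1 + 18) = 7 + 17 = 24)
O = 1/101 (O = 1/(90 + 11) = 1/101 ≈ 0.0099010)
m(o, k) = 24 + 18*o (m(o, k) = 18*o + 24 = 24 + 18*o)
t(v) = 100
m(O, -71)/t(c(-15)) = (24 + 18*(1/101))/100 = (24 + 18/101)*(1/100) = (2442/101)*(1/100) = 1221/5050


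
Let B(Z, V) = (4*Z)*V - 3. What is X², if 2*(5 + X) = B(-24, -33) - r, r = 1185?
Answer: 970225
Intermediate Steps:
B(Z, V) = -3 + 4*V*Z (B(Z, V) = 4*V*Z - 3 = -3 + 4*V*Z)
X = 985 (X = -5 + ((-3 + 4*(-33)*(-24)) - 1*1185)/2 = -5 + ((-3 + 3168) - 1185)/2 = -5 + (3165 - 1185)/2 = -5 + (½)*1980 = -5 + 990 = 985)
X² = 985² = 970225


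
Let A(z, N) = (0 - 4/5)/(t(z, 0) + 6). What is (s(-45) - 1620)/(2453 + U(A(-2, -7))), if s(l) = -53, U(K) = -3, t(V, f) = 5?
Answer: -239/350 ≈ -0.68286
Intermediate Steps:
A(z, N) = -4/55 (A(z, N) = (0 - 4/5)/(5 + 6) = (0 - 4*1/5)/11 = (0 - 4/5)*(1/11) = -4/5*1/11 = -4/55)
(s(-45) - 1620)/(2453 + U(A(-2, -7))) = (-53 - 1620)/(2453 - 3) = -1673/2450 = -1673*1/2450 = -239/350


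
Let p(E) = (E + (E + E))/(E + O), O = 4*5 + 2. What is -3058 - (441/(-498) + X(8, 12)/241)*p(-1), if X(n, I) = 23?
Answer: -856400045/280042 ≈ -3058.1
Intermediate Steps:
O = 22 (O = 20 + 2 = 22)
p(E) = 3*E/(22 + E) (p(E) = (E + (E + E))/(E + 22) = (E + 2*E)/(22 + E) = (3*E)/(22 + E) = 3*E/(22 + E))
-3058 - (441/(-498) + X(8, 12)/241)*p(-1) = -3058 - (441/(-498) + 23/241)*3*(-1)/(22 - 1) = -3058 - (441*(-1/498) + 23*(1/241))*3*(-1)/21 = -3058 - (-147/166 + 23/241)*3*(-1)*(1/21) = -3058 - (-31609)*(-1)/(40006*7) = -3058 - 1*31609/280042 = -3058 - 31609/280042 = -856400045/280042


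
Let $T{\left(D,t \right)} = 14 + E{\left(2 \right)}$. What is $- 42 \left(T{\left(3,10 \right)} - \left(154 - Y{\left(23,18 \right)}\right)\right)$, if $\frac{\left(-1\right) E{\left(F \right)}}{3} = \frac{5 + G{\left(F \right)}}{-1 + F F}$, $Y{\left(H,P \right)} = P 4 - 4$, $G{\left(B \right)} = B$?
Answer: $3318$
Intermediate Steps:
$Y{\left(H,P \right)} = -4 + 4 P$ ($Y{\left(H,P \right)} = 4 P - 4 = -4 + 4 P$)
$E{\left(F \right)} = - \frac{3 \left(5 + F\right)}{-1 + F^{2}}$ ($E{\left(F \right)} = - 3 \frac{5 + F}{-1 + F F} = - 3 \frac{5 + F}{-1 + F^{2}} = - \frac{3 \left(5 + F\right)}{-1 + F^{2}}$)
$T{\left(D,t \right)} = 7$ ($T{\left(D,t \right)} = 14 + \frac{3 \left(-5 - 2\right)}{-1 + 2^{2}} = 14 + \frac{3 \left(-5 - 2\right)}{-1 + 4} = 14 + 3 \cdot \frac{1}{3} \left(-7\right) = 14 - 7 = 7$)
$- 42 \left(T{\left(3,10 \right)} - \left(154 - Y{\left(23,18 \right)}\right)\right) = - 42 \left(7 - \left(154 - \left(-4 + 4 \cdot 18\right)\right)\right) = - 42 \left(7 - \left(154 - \left(-4 + 72\right)\right)\right) = - 42 \left(7 - \left(154 - 68\right)\right) = - 42 \left(7 - 86\right) = \left(-42\right) \left(-79\right) = 3318$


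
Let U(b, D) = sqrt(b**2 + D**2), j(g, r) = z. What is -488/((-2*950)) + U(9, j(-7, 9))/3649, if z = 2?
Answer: 122/475 + sqrt(85)/3649 ≈ 0.25937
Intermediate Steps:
j(g, r) = 2
U(b, D) = sqrt(D**2 + b**2)
-488/((-2*950)) + U(9, j(-7, 9))/3649 = -488/((-2*950)) + sqrt(2**2 + 9**2)/3649 = -488/(-1900) + sqrt(4 + 81)*(1/3649) = -488*(-1/1900) + sqrt(85)*(1/3649) = 122/475 + sqrt(85)/3649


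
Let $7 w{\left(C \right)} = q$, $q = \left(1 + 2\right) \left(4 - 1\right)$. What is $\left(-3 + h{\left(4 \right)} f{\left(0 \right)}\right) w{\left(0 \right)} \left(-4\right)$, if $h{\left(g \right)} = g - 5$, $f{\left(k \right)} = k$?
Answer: $\frac{108}{7} \approx 15.429$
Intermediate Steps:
$h{\left(g \right)} = -5 + g$ ($h{\left(g \right)} = g - 5 = -5 + g$)
$q = 9$ ($q = 3 \cdot 3 = 9$)
$w{\left(C \right)} = \frac{9}{7}$ ($w{\left(C \right)} = \frac{1}{7} \cdot 9 = \frac{9}{7}$)
$\left(-3 + h{\left(4 \right)} f{\left(0 \right)}\right) w{\left(0 \right)} \left(-4\right) = \left(-3 + \left(-5 + 4\right) 0\right) \frac{9}{7} \left(-4\right) = \left(-3 - 0\right) \frac{9}{7} \left(-4\right) = \left(-3 + 0\right) \frac{9}{7} \left(-4\right) = \left(-3\right) \frac{9}{7} \left(-4\right) = \left(- \frac{27}{7}\right) \left(-4\right) = \frac{108}{7}$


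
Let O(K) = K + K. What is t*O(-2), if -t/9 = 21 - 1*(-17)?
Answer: 1368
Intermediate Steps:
O(K) = 2*K
t = -342 (t = -9*(21 - 1*(-17)) = -9*(21 + 17) = -9*38 = -342)
t*O(-2) = -684*(-2) = -342*(-4) = 1368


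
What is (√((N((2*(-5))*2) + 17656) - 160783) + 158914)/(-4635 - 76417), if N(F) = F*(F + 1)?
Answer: -79457/40526 - I*√142747/81052 ≈ -1.9606 - 0.0046614*I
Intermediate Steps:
N(F) = F*(1 + F)
(√((N((2*(-5))*2) + 17656) - 160783) + 158914)/(-4635 - 76417) = (√((((2*(-5))*2)*(1 + (2*(-5))*2) + 17656) - 160783) + 158914)/(-4635 - 76417) = (√(((-10*2)*(1 - 10*2) + 17656) - 160783) + 158914)/(-81052) = (√((-20*(1 - 20) + 17656) - 160783) + 158914)*(-1/81052) = (√((-20*(-19) + 17656) - 160783) + 158914)*(-1/81052) = (√((380 + 17656) - 160783) + 158914)*(-1/81052) = (√(18036 - 160783) + 158914)*(-1/81052) = (√(-142747) + 158914)*(-1/81052) = (I*√142747 + 158914)*(-1/81052) = (158914 + I*√142747)*(-1/81052) = -79457/40526 - I*√142747/81052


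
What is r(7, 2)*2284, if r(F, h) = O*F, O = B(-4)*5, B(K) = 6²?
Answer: 2877840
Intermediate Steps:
B(K) = 36
O = 180 (O = 36*5 = 180)
r(F, h) = 180*F
r(7, 2)*2284 = (180*7)*2284 = 1260*2284 = 2877840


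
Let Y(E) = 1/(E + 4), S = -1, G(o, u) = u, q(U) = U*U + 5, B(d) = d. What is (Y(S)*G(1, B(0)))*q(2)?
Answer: 0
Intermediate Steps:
q(U) = 5 + U² (q(U) = U² + 5 = 5 + U²)
Y(E) = 1/(4 + E)
(Y(S)*G(1, B(0)))*q(2) = (0/(4 - 1))*(5 + 2²) = (0/3)*(5 + 4) = ((⅓)*0)*9 = 0*9 = 0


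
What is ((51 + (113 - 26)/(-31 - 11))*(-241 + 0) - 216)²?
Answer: 28260635881/196 ≈ 1.4419e+8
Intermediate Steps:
((51 + (113 - 26)/(-31 - 11))*(-241 + 0) - 216)² = ((51 + 87/(-42))*(-241) - 216)² = ((51 + 87*(-1/42))*(-241) - 216)² = ((51 - 29/14)*(-241) - 216)² = ((685/14)*(-241) - 216)² = (-165085/14 - 216)² = (-168109/14)² = 28260635881/196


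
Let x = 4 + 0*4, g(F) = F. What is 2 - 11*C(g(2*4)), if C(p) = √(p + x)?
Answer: 2 - 22*√3 ≈ -36.105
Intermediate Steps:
x = 4 (x = 4 + 0 = 4)
C(p) = √(4 + p) (C(p) = √(p + 4) = √(4 + p))
2 - 11*C(g(2*4)) = 2 - 11*√(4 + 2*4) = 2 - 11*√(4 + 8) = 2 - 22*√3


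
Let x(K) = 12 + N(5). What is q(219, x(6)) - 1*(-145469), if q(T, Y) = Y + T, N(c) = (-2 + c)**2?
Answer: 145709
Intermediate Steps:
x(K) = 21 (x(K) = 12 + (-2 + 5)**2 = 12 + 3**2 = 12 + 9 = 21)
q(T, Y) = T + Y
q(219, x(6)) - 1*(-145469) = (219 + 21) - 1*(-145469) = 240 + 145469 = 145709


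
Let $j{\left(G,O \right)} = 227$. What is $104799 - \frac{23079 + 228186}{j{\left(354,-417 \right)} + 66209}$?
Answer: $\frac{6962175099}{66436} \approx 1.048 \cdot 10^{5}$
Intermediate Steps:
$104799 - \frac{23079 + 228186}{j{\left(354,-417 \right)} + 66209} = 104799 - \frac{23079 + 228186}{227 + 66209} = 104799 - \frac{251265}{66436} = \frac{6962175099}{66436}$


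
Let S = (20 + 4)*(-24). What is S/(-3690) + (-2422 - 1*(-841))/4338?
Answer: -61763/296430 ≈ -0.20836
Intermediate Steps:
S = -576 (S = 24*(-24) = -576)
S/(-3690) + (-2422 - 1*(-841))/4338 = -576/(-3690) + (-2422 - 1*(-841))/4338 = -576*(-1/3690) + (-2422 + 841)*(1/4338) = 32/205 - 1581*1/4338 = 32/205 - 527/1446 = -61763/296430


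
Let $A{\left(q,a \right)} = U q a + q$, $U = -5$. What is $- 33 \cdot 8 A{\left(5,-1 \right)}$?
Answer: $-7920$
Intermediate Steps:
$A{\left(q,a \right)} = q - 5 a q$ ($A{\left(q,a \right)} = - 5 q a + q = - 5 a q + q = q - 5 a q$)
$- 33 \cdot 8 A{\left(5,-1 \right)} = - 33 \cdot 8 \cdot 5 \left(1 - -5\right) = - 264 \cdot 5 \left(1 + 5\right) = - 264 \cdot 5 \cdot 6 = - 264 \cdot 30 = \left(-1\right) 7920 = -7920$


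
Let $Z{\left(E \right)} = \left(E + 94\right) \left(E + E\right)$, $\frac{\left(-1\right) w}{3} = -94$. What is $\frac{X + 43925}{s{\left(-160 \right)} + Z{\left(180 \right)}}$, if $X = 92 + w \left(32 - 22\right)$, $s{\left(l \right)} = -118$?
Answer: $\frac{46837}{98522} \approx 0.4754$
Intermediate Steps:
$w = 282$ ($w = \left(-3\right) \left(-94\right) = 282$)
$Z{\left(E \right)} = 2 E \left(94 + E\right)$ ($Z{\left(E \right)} = \left(94 + E\right) 2 E = 2 E \left(94 + E\right)$)
$X = 2912$ ($X = 92 + 282 \left(32 - 22\right) = 92 + 282 \cdot 10 = 92 + 2820 = 2912$)
$\frac{X + 43925}{s{\left(-160 \right)} + Z{\left(180 \right)}} = \frac{2912 + 43925}{-118 + 2 \cdot 180 \left(94 + 180\right)} = \frac{46837}{-118 + 2 \cdot 180 \cdot 274} = \frac{46837}{-118 + 98640} = \frac{46837}{98522}$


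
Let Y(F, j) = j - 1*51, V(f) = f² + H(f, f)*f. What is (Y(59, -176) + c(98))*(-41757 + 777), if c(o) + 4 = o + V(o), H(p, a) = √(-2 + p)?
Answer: -388121580 - 16064160*√6 ≈ -4.2747e+8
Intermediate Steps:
V(f) = f² + f*√(-2 + f) (V(f) = f² + √(-2 + f)*f = f² + f*√(-2 + f))
Y(F, j) = -51 + j (Y(F, j) = j - 51 = -51 + j)
c(o) = -4 + o + o*(o + √(-2 + o)) (c(o) = -4 + (o + o*(o + √(-2 + o))) = -4 + o + o*(o + √(-2 + o)))
(Y(59, -176) + c(98))*(-41757 + 777) = ((-51 - 176) + (-4 + 98 + 98*(98 + √(-2 + 98))))*(-41757 + 777) = (-227 + (-4 + 98 + 98*(98 + √96)))*(-40980) = (-227 + (-4 + 98 + 98*(98 + 4*√6)))*(-40980) = (-227 + (-4 + 98 + (9604 + 392*√6)))*(-40980) = (-227 + (9698 + 392*√6))*(-40980) = (9471 + 392*√6)*(-40980) = -388121580 - 16064160*√6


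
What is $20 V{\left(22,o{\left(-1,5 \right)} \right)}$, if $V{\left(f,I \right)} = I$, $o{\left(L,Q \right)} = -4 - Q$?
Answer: $-180$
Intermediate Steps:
$20 V{\left(22,o{\left(-1,5 \right)} \right)} = 20 \left(-4 - 5\right) = 20 \left(-9\right) = -180$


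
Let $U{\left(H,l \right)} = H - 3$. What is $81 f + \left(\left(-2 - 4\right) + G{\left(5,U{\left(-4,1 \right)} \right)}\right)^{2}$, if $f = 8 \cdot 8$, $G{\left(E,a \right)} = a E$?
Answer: $6865$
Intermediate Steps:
$U{\left(H,l \right)} = -3 + H$ ($U{\left(H,l \right)} = H - 3 = -3 + H$)
$G{\left(E,a \right)} = E a$
$f = 64$
$81 f + \left(\left(-2 - 4\right) + G{\left(5,U{\left(-4,1 \right)} \right)}\right)^{2} = 81 \cdot 64 + \left(\left(-2 - 4\right) + 5 \left(-3 - 4\right)\right)^{2} = 5184 + \left(\left(-2 - 4\right) + 5 \left(-7\right)\right)^{2} = 5184 + \left(-6 - 35\right)^{2} = 5184 + \left(-41\right)^{2} = 5184 + 1681 = 6865$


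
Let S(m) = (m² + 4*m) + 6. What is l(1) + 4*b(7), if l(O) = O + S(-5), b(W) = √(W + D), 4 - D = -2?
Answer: 12 + 4*√13 ≈ 26.422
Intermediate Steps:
D = 6 (D = 4 - 1*(-2) = 4 + 2 = 6)
b(W) = √(6 + W) (b(W) = √(W + 6) = √(6 + W))
S(m) = 6 + m² + 4*m
l(O) = 11 + O (l(O) = O + (6 + (-5)² + 4*(-5)) = O + (6 + 25 - 20) = O + 11 = 11 + O)
l(1) + 4*b(7) = (11 + 1) + 4*√(6 + 7) = 12 + 4*√13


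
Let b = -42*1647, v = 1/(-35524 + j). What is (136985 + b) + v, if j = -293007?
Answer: 22278015640/328531 ≈ 67811.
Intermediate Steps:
v = -1/328531 (v = 1/(-35524 - 293007) = 1/(-328531) = -1/328531 ≈ -3.0439e-6)
b = -69174
(136985 + b) + v = (136985 - 69174) - 1/328531 = 67811 - 1/328531 = 22278015640/328531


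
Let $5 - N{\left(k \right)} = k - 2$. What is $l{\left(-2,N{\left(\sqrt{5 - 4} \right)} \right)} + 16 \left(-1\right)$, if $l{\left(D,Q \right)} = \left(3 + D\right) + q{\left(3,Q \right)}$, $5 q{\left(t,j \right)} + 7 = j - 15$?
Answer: $- \frac{91}{5} \approx -18.2$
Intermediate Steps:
$N{\left(k \right)} = 7 - k$ ($N{\left(k \right)} = 5 - \left(k - 2\right) = 5 - \left(-2 + k\right) = 7 - k$)
$q{\left(t,j \right)} = - \frac{22}{5} + \frac{j}{5}$ ($q{\left(t,j \right)} = - \frac{7}{5} + \frac{j - 15}{5} = - \frac{7}{5} + \frac{-15 + j}{5} = - \frac{7}{5} + \left(-3 + \frac{j}{5}\right) = - \frac{22}{5} + \frac{j}{5}$)
$l{\left(D,Q \right)} = - \frac{7}{5} + D + \frac{Q}{5}$ ($l{\left(D,Q \right)} = \left(3 + D\right) + \left(- \frac{22}{5} + \frac{Q}{5}\right) = - \frac{7}{5} + D + \frac{Q}{5}$)
$l{\left(-2,N{\left(\sqrt{5 - 4} \right)} \right)} + 16 \left(-1\right) = \left(- \frac{7}{5} - 2 + \frac{7 - \sqrt{5 - 4}}{5}\right) + 16 \left(-1\right) = \left(- \frac{7}{5} - 2 + \frac{7 - \sqrt{1}}{5}\right) - 16 = \left(- \frac{7}{5} - 2 + \frac{7 - 1}{5}\right) - 16 = \left(- \frac{7}{5} - 2 + \frac{1}{5} \cdot 6\right) - 16 = \left(- \frac{7}{5} - 2 + \frac{6}{5}\right) - 16 = - \frac{11}{5} - 16 = - \frac{91}{5}$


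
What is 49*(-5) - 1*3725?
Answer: -3970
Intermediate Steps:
49*(-5) - 1*3725 = -245 - 3725 = -3970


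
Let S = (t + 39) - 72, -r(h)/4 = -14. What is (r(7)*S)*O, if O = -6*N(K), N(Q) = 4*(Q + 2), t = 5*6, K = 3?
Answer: 20160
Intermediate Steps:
t = 30
r(h) = 56 (r(h) = -4*(-14) = 56)
S = -3 (S = (30 + 39) - 72 = 69 - 72 = -3)
N(Q) = 8 + 4*Q (N(Q) = 4*(2 + Q) = 8 + 4*Q)
O = -120 (O = -6*(8 + 4*3) = -6*(8 + 12) = -6*20 = -120)
(r(7)*S)*O = (56*(-3))*(-120) = -168*(-120) = 20160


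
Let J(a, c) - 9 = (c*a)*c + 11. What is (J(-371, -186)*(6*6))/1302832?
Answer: -28878966/81427 ≈ -354.66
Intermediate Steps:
J(a, c) = 20 + a*c**2 (J(a, c) = 9 + ((c*a)*c + 11) = 9 + ((a*c)*c + 11) = 9 + (a*c**2 + 11) = 9 + (11 + a*c**2) = 20 + a*c**2)
(J(-371, -186)*(6*6))/1302832 = ((20 - 371*(-186)**2)*(6*6))/1302832 = ((20 - 371*34596)*36)*(1/1302832) = ((20 - 12835116)*36)*(1/1302832) = -12835096*36*(1/1302832) = -462063456*1/1302832 = -28878966/81427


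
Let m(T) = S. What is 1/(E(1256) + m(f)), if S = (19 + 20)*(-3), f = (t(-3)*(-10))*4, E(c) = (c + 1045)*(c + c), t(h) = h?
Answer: 1/5779995 ≈ 1.7301e-7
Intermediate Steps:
E(c) = 2*c*(1045 + c) (E(c) = (1045 + c)*(2*c) = 2*c*(1045 + c))
f = 120 (f = -3*(-10)*4 = 30*4 = 120)
S = -117 (S = 39*(-3) = -117)
m(T) = -117
1/(E(1256) + m(f)) = 1/(2*1256*(1045 + 1256) - 117) = 1/(2*1256*2301 - 117) = 1/(5780112 - 117) = 1/5779995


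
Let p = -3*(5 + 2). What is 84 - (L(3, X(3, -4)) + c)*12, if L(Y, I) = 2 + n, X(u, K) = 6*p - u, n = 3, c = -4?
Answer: 72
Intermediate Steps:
p = -21 (p = -3*7 = -21)
X(u, K) = -126 - u (X(u, K) = 6*(-21) - u = -126 - u)
L(Y, I) = 5 (L(Y, I) = 2 + 3 = 5)
84 - (L(3, X(3, -4)) + c)*12 = 84 - (5 - 4)*12 = 84 - 12 = 72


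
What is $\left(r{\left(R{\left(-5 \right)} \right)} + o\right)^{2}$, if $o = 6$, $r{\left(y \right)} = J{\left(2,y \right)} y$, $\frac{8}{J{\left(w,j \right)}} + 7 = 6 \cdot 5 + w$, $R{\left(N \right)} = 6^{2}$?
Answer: $\frac{191844}{625} \approx 306.95$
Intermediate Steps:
$R{\left(N \right)} = 36$
$J{\left(w,j \right)} = \frac{8}{23 + w}$ ($J{\left(w,j \right)} = \frac{8}{-7 + \left(6 \cdot 5 + w\right)} = \frac{8}{-7 + \left(30 + w\right)} = \frac{8}{23 + w}$)
$r{\left(y \right)} = \frac{8 y}{25}$ ($r{\left(y \right)} = \frac{8}{23 + 2} y = \frac{8}{25} y = 8 \cdot \frac{1}{25} y = \frac{8 y}{25}$)
$\left(r{\left(R{\left(-5 \right)} \right)} + o\right)^{2} = \left(\frac{8}{25} \cdot 36 + 6\right)^{2} = \left(\frac{288}{25} + 6\right)^{2} = \left(\frac{438}{25}\right)^{2} = \frac{191844}{625}$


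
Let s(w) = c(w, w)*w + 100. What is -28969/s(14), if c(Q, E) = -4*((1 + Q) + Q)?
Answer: 28969/1524 ≈ 19.009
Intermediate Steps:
c(Q, E) = -4 - 8*Q (c(Q, E) = -4*(1 + 2*Q) = -4 - 8*Q)
s(w) = 100 + w*(-4 - 8*w) (s(w) = (-4 - 8*w)*w + 100 = w*(-4 - 8*w) + 100 = 100 + w*(-4 - 8*w))
-28969/s(14) = -28969/(100 - 4*14*(1 + 2*14)) = -28969/(100 - 4*14*(1 + 28)) = -28969/(100 - 4*14*29) = -28969/(100 - 1624) = -28969/(-1524) = -28969*(-1/1524) = 28969/1524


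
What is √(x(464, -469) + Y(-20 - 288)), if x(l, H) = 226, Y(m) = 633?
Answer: √859 ≈ 29.309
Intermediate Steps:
√(x(464, -469) + Y(-20 - 288)) = √(226 + 633) = √859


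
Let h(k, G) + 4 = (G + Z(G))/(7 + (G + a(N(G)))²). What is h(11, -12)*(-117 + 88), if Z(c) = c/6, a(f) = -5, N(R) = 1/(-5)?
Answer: 17371/148 ≈ 117.37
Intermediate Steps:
N(R) = -⅕
Z(c) = c/6 (Z(c) = c*(⅙) = c/6)
h(k, G) = -4 + 7*G/(6*(7 + (-5 + G)²)) (h(k, G) = -4 + (G + G/6)/(7 + (G - 5)²) = -4 + (7*G/6)/(7 + (-5 + G)²) = -4 + 7*G/(6*(7 + (-5 + G)²)))
h(11, -12)*(-117 + 88) = ((-168 - 24*(-5 - 12)² + 7*(-12))/(6*(7 + (-5 - 12)²)))*(-117 + 88) = ((-168 - 24*(-17)² - 84)/(6*(7 + (-17)²)))*(-29) = ((-168 - 24*289 - 84)/(6*(7 + 289)))*(-29) = ((⅙)*(-168 - 6936 - 84)/296)*(-29) = ((⅙)*(1/296)*(-7188))*(-29) = -599/148*(-29) = 17371/148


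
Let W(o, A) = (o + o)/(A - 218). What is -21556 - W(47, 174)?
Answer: -474185/22 ≈ -21554.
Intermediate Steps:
W(o, A) = 2*o/(-218 + A) (W(o, A) = (2*o)/(-218 + A) = 2*o/(-218 + A))
-21556 - W(47, 174) = -21556 - 2*47/(-218 + 174) = -21556 - 2*47/(-44) = -21556 - 2*47*(-1)/44 = -21556 - 1*(-47/22) = -21556 + 47/22 = -474185/22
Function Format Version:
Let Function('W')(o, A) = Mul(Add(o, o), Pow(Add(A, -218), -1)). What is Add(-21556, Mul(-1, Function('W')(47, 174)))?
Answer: Rational(-474185, 22) ≈ -21554.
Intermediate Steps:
Function('W')(o, A) = Mul(2, o, Pow(Add(-218, A), -1)) (Function('W')(o, A) = Mul(Mul(2, o), Pow(Add(-218, A), -1)) = Mul(2, o, Pow(Add(-218, A), -1)))
Add(-21556, Mul(-1, Function('W')(47, 174))) = Add(-21556, Mul(-1, Mul(2, 47, Pow(Add(-218, 174), -1)))) = Add(-21556, Mul(-1, Mul(2, 47, Pow(-44, -1)))) = Add(-21556, Mul(-1, Mul(2, 47, Rational(-1, 44)))) = Add(-21556, Mul(-1, Rational(-47, 22))) = Add(-21556, Rational(47, 22)) = Rational(-474185, 22)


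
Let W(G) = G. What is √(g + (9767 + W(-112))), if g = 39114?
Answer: √48769 ≈ 220.84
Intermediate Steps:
√(g + (9767 + W(-112))) = √(39114 + (9767 - 112)) = √(39114 + 9655) = √48769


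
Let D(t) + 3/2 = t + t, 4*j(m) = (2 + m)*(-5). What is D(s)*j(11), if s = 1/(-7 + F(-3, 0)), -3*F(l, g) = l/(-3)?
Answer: 2535/88 ≈ 28.807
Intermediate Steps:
j(m) = -5/2 - 5*m/4 (j(m) = ((2 + m)*(-5))/4 = (-10 - 5*m)/4 = -5/2 - 5*m/4)
F(l, g) = l/9 (F(l, g) = -l/(3*(-3)) = -l*(-1)/(3*3) = -(-1)*l/9 = l/9)
s = -3/22 (s = 1/(-7 + (⅑)*(-3)) = 1/(-7 - ⅓) = 1/(-22/3) = -3/22 ≈ -0.13636)
D(t) = -3/2 + 2*t (D(t) = -3/2 + (t + t) = -3/2 + 2*t)
D(s)*j(11) = (-3/2 + 2*(-3/22))*(-5/2 - 5/4*11) = (-3/2 - 3/11)*(-5/2 - 55/4) = -39/22*(-65/4) = 2535/88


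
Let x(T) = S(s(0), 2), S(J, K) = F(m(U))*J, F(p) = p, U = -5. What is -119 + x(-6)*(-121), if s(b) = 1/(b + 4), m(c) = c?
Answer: 129/4 ≈ 32.250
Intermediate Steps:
s(b) = 1/(4 + b)
S(J, K) = -5*J
x(T) = -5/4 (x(T) = -5/(4 + 0) = -5/4)
-119 + x(-6)*(-121) = -119 - 5/4*(-121) = -119 + 605/4 = 129/4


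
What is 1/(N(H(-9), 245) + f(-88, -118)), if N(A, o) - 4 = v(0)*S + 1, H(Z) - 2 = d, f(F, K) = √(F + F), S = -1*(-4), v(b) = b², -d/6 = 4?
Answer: 5/201 - 4*I*√11/201 ≈ 0.024876 - 0.066002*I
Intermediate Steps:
d = -24 (d = -6*4 = -24)
S = 4
f(F, K) = √2*√F (f(F, K) = √(2*F) = √2*√F)
H(Z) = -22 (H(Z) = 2 - 24 = -22)
N(A, o) = 5 (N(A, o) = 4 + (0²*4 + 1) = 4 + (0*4 + 1) = 4 + (0 + 1) = 4 + 1 = 5)
1/(N(H(-9), 245) + f(-88, -118)) = 1/(5 + √2*√(-88)) = 1/(5 + √2*(2*I*√22)) = 1/(5 + 4*I*√11)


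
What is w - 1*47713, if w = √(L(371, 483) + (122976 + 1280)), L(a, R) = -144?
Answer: -47713 + 4*√7757 ≈ -47361.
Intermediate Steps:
w = 4*√7757 (w = √(-144 + (122976 + 1280)) = √(-144 + 124256) = √124112 = 4*√7757 ≈ 352.30)
w - 1*47713 = 4*√7757 - 1*47713 = 4*√7757 - 47713 = -47713 + 4*√7757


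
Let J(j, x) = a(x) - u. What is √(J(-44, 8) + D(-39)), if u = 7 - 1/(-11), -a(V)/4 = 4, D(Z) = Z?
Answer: I*√7513/11 ≈ 7.8798*I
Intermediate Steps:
a(V) = -16 (a(V) = -4*4 = -16)
u = 78/11 (u = 7 - 1*(-1/11) = 7 + 1/11 = 78/11 ≈ 7.0909)
J(j, x) = -254/11 (J(j, x) = -16 - 1*78/11 = -16 - 78/11 = -254/11)
√(J(-44, 8) + D(-39)) = √(-254/11 - 39) = √(-683/11) = I*√7513/11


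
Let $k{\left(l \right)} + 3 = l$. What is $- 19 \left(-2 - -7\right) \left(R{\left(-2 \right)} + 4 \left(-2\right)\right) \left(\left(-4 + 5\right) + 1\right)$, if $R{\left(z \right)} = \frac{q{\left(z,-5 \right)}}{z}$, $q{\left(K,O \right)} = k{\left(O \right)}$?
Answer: $760$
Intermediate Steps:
$k{\left(l \right)} = -3 + l$
$q{\left(K,O \right)} = -3 + O$
$R{\left(z \right)} = - \frac{8}{z}$ ($R{\left(z \right)} = \frac{-3 - 5}{z} = - \frac{8}{z}$)
$- 19 \left(-2 - -7\right) \left(R{\left(-2 \right)} + 4 \left(-2\right)\right) \left(\left(-4 + 5\right) + 1\right) = - 19 \left(-2 - -7\right) \left(- \frac{8}{-2} + 4 \left(-2\right)\right) \left(\left(-4 + 5\right) + 1\right) = - 19 \left(-2 + 7\right) \left(\left(-8\right) \left(- \frac{1}{2}\right) - 8\right) \left(1 + 1\right) = \left(-19\right) 5 \left(4 - 8\right) 2 = - 95 \left(\left(-4\right) 2\right) = \left(-95\right) \left(-8\right) = 760$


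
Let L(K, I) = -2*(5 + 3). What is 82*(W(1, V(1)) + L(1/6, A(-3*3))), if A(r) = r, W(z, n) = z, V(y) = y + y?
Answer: -1230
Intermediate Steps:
V(y) = 2*y
L(K, I) = -16 (L(K, I) = -2*8 = -16)
82*(W(1, V(1)) + L(1/6, A(-3*3))) = 82*(1 - 16) = 82*(-15) = -1230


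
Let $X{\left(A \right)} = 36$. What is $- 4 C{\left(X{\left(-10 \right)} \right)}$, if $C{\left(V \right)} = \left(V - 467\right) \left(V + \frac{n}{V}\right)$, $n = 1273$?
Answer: $\frac{1107239}{9} \approx 1.2303 \cdot 10^{5}$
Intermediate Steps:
$C{\left(V \right)} = \left(-467 + V\right) \left(V + \frac{1273}{V}\right)$ ($C{\left(V \right)} = \left(V - 467\right) \left(V + \frac{1273}{V}\right) = \left(-467 + V\right) \left(V + \frac{1273}{V}\right)$)
$- 4 C{\left(X{\left(-10 \right)} \right)} = - 4 \left(1273 + 36^{2} - \frac{594491}{36} - 16812\right) = - 4 \left(1273 + 1296 - \frac{594491}{36} - 16812\right) = \left(-4\right) \left(- \frac{1107239}{36}\right) = \frac{1107239}{9}$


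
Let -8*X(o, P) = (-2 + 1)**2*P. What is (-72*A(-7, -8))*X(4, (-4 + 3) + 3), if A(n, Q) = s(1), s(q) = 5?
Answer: 90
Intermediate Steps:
X(o, P) = -P/8 (X(o, P) = -(-2 + 1)**2*P/8 = -(-1)**2*P/8 = -P/8)
A(n, Q) = 5
(-72*A(-7, -8))*X(4, (-4 + 3) + 3) = (-72*5)*(-((-4 + 3) + 3)/8) = -(-45)*(-1 + 3) = -(-45)*2 = -360*(-1/4) = 90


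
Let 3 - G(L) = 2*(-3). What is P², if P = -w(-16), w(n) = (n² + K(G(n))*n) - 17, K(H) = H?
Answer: 9025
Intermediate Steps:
G(L) = 9 (G(L) = 3 - 2*(-3) = 3 - 1*(-6) = 3 + 6 = 9)
w(n) = -17 + n² + 9*n (w(n) = (n² + 9*n) - 17 = -17 + n² + 9*n)
P = -95 (P = -(-17 + (-16)² + 9*(-16)) = -(-17 + 256 - 144) = -1*95 = -95)
P² = (-95)² = 9025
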